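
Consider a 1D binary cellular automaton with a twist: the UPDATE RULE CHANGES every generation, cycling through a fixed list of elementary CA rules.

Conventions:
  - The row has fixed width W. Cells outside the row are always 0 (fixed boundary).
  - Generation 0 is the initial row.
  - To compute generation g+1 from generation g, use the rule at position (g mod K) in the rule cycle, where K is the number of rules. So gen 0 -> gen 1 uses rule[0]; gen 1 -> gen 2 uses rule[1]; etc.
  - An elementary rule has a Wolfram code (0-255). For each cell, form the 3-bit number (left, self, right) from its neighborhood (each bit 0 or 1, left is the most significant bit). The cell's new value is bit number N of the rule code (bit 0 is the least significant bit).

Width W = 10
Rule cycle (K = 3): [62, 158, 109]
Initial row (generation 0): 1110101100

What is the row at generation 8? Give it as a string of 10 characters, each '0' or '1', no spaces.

Answer: 1111111010

Derivation:
Gen 0: 1110101100
Gen 1 (rule 62): 1001111010
Gen 2 (rule 158): 1111110011
Gen 3 (rule 109): 1000010011
Gen 4 (rule 62): 1100111110
Gen 5 (rule 158): 1011111101
Gen 6 (rule 109): 1110000111
Gen 7 (rule 62): 1001001100
Gen 8 (rule 158): 1111111010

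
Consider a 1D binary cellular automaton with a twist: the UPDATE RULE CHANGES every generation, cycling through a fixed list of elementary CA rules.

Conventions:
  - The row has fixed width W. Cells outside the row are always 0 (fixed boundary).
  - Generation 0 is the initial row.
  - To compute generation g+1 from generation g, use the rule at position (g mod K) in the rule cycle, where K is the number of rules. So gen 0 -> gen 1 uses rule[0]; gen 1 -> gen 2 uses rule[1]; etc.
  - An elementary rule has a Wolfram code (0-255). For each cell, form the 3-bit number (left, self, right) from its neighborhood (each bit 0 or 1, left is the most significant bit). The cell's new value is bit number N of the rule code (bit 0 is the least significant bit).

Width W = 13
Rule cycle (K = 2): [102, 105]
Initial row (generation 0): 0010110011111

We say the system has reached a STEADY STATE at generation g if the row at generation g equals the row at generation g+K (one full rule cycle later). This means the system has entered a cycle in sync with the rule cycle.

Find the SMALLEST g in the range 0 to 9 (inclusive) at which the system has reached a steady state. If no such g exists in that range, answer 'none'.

Gen 0: 0010110011111
Gen 1 (rule 102): 0111010100001
Gen 2 (rule 105): 0101101001100
Gen 3 (rule 102): 1110111010100
Gen 4 (rule 105): 1011101101001
Gen 5 (rule 102): 1100110111011
Gen 6 (rule 105): 1100111101111
Gen 7 (rule 102): 0101000110001
Gen 8 (rule 105): 0010010110100
Gen 9 (rule 102): 0110111011100
Gen 10 (rule 105): 0111101110101
Gen 11 (rule 102): 1000110011111

Answer: none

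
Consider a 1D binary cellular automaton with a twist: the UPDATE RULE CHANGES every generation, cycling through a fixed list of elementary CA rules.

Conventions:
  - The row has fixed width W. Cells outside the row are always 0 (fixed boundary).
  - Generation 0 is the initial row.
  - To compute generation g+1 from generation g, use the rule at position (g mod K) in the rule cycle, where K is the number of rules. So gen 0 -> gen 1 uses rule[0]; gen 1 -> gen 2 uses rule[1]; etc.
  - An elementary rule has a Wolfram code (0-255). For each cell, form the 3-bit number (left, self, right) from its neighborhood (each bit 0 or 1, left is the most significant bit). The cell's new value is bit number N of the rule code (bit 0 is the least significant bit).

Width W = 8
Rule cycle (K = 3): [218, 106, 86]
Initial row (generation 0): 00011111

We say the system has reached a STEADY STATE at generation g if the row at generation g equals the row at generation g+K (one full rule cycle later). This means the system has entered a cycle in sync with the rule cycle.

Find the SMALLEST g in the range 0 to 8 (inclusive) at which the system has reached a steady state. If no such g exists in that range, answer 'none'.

Answer: 1

Derivation:
Gen 0: 00011111
Gen 1 (rule 218): 00111111
Gen 2 (rule 106): 01100001
Gen 3 (rule 86): 10110011
Gen 4 (rule 218): 00111111
Gen 5 (rule 106): 01100001
Gen 6 (rule 86): 10110011
Gen 7 (rule 218): 00111111
Gen 8 (rule 106): 01100001
Gen 9 (rule 86): 10110011
Gen 10 (rule 218): 00111111
Gen 11 (rule 106): 01100001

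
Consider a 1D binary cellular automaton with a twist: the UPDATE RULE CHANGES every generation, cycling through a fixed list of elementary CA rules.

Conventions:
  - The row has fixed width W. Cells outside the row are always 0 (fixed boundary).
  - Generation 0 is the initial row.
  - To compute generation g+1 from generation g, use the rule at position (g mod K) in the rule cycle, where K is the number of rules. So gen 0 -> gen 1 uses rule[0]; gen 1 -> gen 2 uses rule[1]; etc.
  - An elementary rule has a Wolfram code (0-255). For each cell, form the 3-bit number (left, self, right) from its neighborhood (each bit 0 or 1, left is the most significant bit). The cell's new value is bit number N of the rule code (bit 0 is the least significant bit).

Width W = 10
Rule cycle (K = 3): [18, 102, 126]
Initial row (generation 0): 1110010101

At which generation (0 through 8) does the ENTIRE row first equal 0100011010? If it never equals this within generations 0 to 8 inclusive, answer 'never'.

Gen 0: 1110010101
Gen 1 (rule 18): 0001100000
Gen 2 (rule 102): 0010100000
Gen 3 (rule 126): 0111110000
Gen 4 (rule 18): 1000001000
Gen 5 (rule 102): 1000011000
Gen 6 (rule 126): 1100111100
Gen 7 (rule 18): 0011000010
Gen 8 (rule 102): 0101000110

Answer: never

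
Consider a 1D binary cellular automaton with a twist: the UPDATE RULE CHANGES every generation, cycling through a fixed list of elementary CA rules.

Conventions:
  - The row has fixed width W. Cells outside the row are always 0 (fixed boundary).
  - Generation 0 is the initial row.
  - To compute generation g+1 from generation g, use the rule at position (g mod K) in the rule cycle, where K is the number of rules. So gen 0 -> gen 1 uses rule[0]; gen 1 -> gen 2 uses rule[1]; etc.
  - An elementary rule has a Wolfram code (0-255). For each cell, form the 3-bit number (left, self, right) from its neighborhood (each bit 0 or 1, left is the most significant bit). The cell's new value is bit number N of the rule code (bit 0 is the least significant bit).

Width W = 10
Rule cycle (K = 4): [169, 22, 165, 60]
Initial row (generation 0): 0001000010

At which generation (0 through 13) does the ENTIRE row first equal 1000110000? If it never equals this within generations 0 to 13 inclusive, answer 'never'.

Gen 0: 0001000010
Gen 1 (rule 169): 1100011000
Gen 2 (rule 22): 0010100100
Gen 3 (rule 165): 1011100101
Gen 4 (rule 60): 1110010111
Gen 5 (rule 169): 1100001110
Gen 6 (rule 22): 0010010001
Gen 7 (rule 165): 1010010101
Gen 8 (rule 60): 1111011111
Gen 9 (rule 169): 1110111110
Gen 10 (rule 22): 0000000001
Gen 11 (rule 165): 1111111101
Gen 12 (rule 60): 1000000011
Gen 13 (rule 169): 0011111010

Answer: never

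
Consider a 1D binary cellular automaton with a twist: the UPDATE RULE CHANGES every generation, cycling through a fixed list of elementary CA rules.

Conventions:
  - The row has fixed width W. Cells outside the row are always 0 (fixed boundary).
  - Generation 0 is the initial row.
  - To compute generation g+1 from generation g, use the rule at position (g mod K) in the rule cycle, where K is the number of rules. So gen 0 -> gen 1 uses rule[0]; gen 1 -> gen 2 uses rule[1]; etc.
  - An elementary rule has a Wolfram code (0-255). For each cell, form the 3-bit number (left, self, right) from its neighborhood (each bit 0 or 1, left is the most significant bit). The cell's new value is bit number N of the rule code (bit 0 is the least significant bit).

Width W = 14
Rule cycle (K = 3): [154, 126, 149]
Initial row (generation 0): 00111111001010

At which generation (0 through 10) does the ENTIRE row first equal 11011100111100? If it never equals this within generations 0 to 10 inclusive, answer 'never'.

Answer: 5

Derivation:
Gen 0: 00111111001010
Gen 1 (rule 154): 01111110110001
Gen 2 (rule 126): 11000011111011
Gen 3 (rule 149): 00111001110000
Gen 4 (rule 154): 01110111101000
Gen 5 (rule 126): 11011100111100
Gen 6 (rule 149): 00001010011011
Gen 7 (rule 154): 00010001110010
Gen 8 (rule 126): 00111011011111
Gen 9 (rule 149): 10010000001110
Gen 10 (rule 154): 01101000011101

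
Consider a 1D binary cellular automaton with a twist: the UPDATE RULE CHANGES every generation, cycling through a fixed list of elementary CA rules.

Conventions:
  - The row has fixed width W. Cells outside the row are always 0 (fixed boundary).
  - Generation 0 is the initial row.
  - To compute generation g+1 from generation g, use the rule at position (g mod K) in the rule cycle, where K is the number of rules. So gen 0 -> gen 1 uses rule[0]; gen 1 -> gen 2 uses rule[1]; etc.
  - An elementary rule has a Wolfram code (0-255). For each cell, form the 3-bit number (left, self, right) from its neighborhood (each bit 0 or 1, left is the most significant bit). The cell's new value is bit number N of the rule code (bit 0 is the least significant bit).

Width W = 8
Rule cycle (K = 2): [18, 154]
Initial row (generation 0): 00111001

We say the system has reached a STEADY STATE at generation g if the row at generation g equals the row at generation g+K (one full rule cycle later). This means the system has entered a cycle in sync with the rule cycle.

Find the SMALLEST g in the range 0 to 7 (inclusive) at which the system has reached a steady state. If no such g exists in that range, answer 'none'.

Answer: 3

Derivation:
Gen 0: 00111001
Gen 1 (rule 18): 01000110
Gen 2 (rule 154): 10101101
Gen 3 (rule 18): 00000000
Gen 4 (rule 154): 00000000
Gen 5 (rule 18): 00000000
Gen 6 (rule 154): 00000000
Gen 7 (rule 18): 00000000
Gen 8 (rule 154): 00000000
Gen 9 (rule 18): 00000000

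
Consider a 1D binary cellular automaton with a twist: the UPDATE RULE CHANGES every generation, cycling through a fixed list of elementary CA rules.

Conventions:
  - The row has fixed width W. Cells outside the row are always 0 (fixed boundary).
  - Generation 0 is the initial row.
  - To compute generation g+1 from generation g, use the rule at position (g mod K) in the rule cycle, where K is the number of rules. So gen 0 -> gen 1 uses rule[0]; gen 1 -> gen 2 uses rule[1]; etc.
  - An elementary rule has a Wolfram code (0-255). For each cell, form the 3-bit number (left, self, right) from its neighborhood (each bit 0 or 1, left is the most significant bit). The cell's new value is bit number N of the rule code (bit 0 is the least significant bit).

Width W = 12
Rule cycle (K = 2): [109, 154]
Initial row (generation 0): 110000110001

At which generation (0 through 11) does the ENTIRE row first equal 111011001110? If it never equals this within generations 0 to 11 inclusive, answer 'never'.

Gen 0: 110000110001
Gen 1 (rule 109): 110110110101
Gen 2 (rule 154): 100100100000
Gen 3 (rule 109): 100100101111
Gen 4 (rule 154): 011011001110
Gen 5 (rule 109): 011111001010
Gen 6 (rule 154): 111110110001
Gen 7 (rule 109): 100011110101
Gen 8 (rule 154): 010111100000
Gen 9 (rule 109): 011100101111
Gen 10 (rule 154): 111011001110
Gen 11 (rule 109): 101111001010

Answer: 10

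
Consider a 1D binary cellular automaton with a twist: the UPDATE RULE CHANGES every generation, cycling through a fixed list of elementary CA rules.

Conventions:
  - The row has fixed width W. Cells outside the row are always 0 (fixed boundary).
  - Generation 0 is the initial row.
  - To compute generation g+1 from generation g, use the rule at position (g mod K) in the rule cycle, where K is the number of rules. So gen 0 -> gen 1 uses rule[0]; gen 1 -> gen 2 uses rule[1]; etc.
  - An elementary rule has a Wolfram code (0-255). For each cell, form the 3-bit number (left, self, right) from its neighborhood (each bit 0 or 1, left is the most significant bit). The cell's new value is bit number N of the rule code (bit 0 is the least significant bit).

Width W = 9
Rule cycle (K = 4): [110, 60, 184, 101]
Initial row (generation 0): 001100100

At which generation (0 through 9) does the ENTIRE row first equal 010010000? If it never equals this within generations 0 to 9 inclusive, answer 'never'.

Gen 0: 001100100
Gen 1 (rule 110): 011101100
Gen 2 (rule 60): 010011010
Gen 3 (rule 184): 001010101
Gen 4 (rule 101): 101111111
Gen 5 (rule 110): 111000001
Gen 6 (rule 60): 100100001
Gen 7 (rule 184): 010010000
Gen 8 (rule 101): 010010111
Gen 9 (rule 110): 110111101

Answer: 7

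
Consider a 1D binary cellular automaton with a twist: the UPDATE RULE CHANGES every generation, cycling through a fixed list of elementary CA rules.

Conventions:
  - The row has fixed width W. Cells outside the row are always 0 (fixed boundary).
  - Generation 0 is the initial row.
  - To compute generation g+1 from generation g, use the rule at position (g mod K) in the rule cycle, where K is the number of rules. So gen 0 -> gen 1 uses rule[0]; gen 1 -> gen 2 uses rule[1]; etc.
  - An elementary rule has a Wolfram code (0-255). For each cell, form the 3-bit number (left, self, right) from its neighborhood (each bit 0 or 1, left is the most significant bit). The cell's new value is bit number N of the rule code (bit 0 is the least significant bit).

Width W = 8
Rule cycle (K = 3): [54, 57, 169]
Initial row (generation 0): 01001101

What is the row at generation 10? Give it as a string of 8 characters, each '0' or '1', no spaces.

Answer: 00111000

Derivation:
Gen 0: 01001101
Gen 1 (rule 54): 11110011
Gen 2 (rule 57): 10001010
Gen 3 (rule 169): 00100100
Gen 4 (rule 54): 01111110
Gen 5 (rule 57): 01000001
Gen 6 (rule 169): 00011100
Gen 7 (rule 54): 00100010
Gen 8 (rule 57): 10011001
Gen 9 (rule 169): 00010000
Gen 10 (rule 54): 00111000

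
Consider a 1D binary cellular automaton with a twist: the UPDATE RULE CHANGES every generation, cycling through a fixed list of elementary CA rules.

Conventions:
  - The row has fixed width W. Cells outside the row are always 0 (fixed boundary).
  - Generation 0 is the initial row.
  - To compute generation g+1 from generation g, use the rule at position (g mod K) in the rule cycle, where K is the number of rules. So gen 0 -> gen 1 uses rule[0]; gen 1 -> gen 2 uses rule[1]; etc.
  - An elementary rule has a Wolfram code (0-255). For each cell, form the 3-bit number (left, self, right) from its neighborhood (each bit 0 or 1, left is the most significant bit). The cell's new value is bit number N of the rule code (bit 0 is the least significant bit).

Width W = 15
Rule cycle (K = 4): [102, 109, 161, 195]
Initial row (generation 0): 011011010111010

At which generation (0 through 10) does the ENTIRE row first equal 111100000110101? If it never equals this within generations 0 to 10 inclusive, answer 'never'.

Answer: never

Derivation:
Gen 0: 011011010111010
Gen 1 (rule 102): 101101111001110
Gen 2 (rule 109): 111111001001010
Gen 3 (rule 161): 011110000000100
Gen 4 (rule 195): 101110111111001
Gen 5 (rule 102): 110011000001011
Gen 6 (rule 109): 110011011101111
Gen 7 (rule 161): 000000101010110
Gen 8 (rule 195): 111111000000010
Gen 9 (rule 102): 000001000000110
Gen 10 (rule 109): 111101011110110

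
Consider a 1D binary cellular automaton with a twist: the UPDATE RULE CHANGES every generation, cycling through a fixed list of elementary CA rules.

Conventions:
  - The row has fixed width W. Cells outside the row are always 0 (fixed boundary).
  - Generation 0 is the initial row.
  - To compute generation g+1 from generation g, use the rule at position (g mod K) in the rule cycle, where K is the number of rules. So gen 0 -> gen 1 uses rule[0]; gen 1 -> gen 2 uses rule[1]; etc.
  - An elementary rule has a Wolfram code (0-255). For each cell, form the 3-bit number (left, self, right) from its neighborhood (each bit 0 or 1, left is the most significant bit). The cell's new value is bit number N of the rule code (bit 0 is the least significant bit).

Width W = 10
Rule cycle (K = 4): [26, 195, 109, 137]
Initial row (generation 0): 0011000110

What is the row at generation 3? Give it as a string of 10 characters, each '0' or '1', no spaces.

Answer: 1110110101

Derivation:
Gen 0: 0011000110
Gen 1 (rule 26): 0110101101
Gen 2 (rule 195): 1010000100
Gen 3 (rule 109): 1110110101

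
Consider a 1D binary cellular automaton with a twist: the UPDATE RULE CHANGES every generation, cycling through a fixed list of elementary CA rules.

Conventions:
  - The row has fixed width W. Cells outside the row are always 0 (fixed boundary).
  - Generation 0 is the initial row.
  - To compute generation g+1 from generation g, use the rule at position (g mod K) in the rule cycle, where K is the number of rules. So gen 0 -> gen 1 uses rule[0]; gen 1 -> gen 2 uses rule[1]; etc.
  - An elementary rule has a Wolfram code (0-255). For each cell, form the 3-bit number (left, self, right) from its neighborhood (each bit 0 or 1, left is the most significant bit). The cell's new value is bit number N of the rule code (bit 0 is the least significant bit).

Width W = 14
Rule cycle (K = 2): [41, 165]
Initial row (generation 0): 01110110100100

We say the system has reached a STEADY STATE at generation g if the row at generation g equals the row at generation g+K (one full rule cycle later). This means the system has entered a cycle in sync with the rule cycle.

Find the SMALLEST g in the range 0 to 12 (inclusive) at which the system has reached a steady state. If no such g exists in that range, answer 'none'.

Answer: none

Derivation:
Gen 0: 01110110100100
Gen 1 (rule 41): 01001101000001
Gen 2 (rule 165): 01000011011101
Gen 3 (rule 41): 00011010110010
Gen 4 (rule 165): 11000111000010
Gen 5 (rule 41): 10010100011000
Gen 6 (rule 165): 10011101000011
Gen 7 (rule 41): 00010010011010
Gen 8 (rule 165): 11010010000110
Gen 9 (rule 41): 10100000110100
Gen 10 (rule 165): 11101110001101
Gen 11 (rule 41): 10011000101010
Gen 12 (rule 165): 10000010111110
Gen 13 (rule 41): 00111001100000
Gen 14 (rule 165): 10010000001111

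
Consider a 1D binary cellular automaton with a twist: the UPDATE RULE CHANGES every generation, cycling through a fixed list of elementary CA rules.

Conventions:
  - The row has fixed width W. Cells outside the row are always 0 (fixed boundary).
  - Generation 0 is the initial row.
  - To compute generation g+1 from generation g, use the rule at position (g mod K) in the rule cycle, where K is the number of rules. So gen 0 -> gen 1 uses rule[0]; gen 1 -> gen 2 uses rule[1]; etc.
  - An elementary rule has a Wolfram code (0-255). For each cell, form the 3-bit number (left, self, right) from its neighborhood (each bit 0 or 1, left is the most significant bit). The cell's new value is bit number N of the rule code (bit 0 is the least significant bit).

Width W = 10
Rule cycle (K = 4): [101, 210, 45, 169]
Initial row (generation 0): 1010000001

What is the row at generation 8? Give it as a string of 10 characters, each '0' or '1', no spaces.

Answer: 0011111110

Derivation:
Gen 0: 1010000001
Gen 1 (rule 101): 1110111101
Gen 2 (rule 210): 0110011100
Gen 3 (rule 45): 0100010001
Gen 4 (rule 169): 0001000100
Gen 5 (rule 101): 1101010101
Gen 6 (rule 210): 0100000000
Gen 7 (rule 45): 0101111111
Gen 8 (rule 169): 0011111110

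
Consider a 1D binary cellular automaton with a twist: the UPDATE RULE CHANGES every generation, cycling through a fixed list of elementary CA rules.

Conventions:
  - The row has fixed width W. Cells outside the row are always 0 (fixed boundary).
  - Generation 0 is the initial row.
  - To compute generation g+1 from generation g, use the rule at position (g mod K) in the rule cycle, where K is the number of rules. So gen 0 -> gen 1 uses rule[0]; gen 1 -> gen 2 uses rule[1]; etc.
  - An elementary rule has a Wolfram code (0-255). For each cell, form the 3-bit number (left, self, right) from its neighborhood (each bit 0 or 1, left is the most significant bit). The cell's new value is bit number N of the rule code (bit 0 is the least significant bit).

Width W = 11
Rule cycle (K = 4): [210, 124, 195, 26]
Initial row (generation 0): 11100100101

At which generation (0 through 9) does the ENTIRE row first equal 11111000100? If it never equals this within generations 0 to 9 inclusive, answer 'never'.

Answer: never

Derivation:
Gen 0: 11100100101
Gen 1 (rule 210): 01111011000
Gen 2 (rule 124): 01001111100
Gen 3 (rule 195): 10010111101
Gen 4 (rule 26): 01100100000
Gen 5 (rule 210): 10111010000
Gen 6 (rule 124): 11101111000
Gen 7 (rule 195): 01100111011
Gen 8 (rule 26): 11011100010
Gen 9 (rule 210): 01001110101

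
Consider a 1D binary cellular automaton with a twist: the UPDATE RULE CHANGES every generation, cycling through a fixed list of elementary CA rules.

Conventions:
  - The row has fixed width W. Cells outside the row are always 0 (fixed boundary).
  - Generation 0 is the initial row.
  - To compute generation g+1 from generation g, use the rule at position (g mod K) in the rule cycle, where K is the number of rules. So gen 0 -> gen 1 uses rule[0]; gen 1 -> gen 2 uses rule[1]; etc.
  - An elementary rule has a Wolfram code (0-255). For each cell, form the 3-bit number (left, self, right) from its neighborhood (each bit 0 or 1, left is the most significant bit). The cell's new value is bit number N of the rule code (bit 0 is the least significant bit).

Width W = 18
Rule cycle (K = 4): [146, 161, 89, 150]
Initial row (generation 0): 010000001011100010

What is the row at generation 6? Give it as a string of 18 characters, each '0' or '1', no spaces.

Gen 0: 010000001011100010
Gen 1 (rule 146): 101000010001010101
Gen 2 (rule 161): 010011000100101010
Gen 3 (rule 89): 001011110010000001
Gen 4 (rule 150): 011001101111000011
Gen 5 (rule 146): 100110000110100100
Gen 6 (rule 161): 000000110001000001

Answer: 000000110001000001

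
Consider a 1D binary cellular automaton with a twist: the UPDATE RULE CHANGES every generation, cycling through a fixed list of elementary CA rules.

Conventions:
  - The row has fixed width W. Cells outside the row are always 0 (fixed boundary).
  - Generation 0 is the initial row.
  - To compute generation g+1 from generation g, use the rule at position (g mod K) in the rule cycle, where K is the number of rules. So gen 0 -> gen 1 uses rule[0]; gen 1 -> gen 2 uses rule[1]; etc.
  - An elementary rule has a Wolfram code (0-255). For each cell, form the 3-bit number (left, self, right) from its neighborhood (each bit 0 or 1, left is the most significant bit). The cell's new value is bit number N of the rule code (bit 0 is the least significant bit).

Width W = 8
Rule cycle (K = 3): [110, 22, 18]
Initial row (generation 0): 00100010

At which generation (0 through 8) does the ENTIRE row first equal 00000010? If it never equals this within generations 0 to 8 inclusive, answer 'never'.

Answer: 6

Derivation:
Gen 0: 00100010
Gen 1 (rule 110): 01100110
Gen 2 (rule 22): 10011001
Gen 3 (rule 18): 01100110
Gen 4 (rule 110): 11101110
Gen 5 (rule 22): 00000001
Gen 6 (rule 18): 00000010
Gen 7 (rule 110): 00000110
Gen 8 (rule 22): 00001001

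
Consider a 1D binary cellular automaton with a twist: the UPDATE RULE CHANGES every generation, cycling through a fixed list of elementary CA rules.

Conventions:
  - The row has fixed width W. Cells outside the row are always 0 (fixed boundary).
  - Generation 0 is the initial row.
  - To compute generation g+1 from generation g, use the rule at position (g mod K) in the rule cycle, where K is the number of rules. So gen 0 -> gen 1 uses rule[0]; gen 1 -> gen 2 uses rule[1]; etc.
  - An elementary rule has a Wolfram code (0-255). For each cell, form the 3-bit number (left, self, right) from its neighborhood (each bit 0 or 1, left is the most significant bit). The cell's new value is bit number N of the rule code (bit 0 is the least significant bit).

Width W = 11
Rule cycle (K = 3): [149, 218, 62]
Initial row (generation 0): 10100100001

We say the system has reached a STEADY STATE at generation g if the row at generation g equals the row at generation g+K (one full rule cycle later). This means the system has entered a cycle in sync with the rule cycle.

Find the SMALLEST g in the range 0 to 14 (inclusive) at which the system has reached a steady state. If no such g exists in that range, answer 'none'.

Answer: 11

Derivation:
Gen 0: 10100100001
Gen 1 (rule 149): 10110111101
Gen 2 (rule 218): 00110111100
Gen 3 (rule 62): 01101100010
Gen 4 (rule 149): 00000011011
Gen 5 (rule 218): 00000111011
Gen 6 (rule 62): 00001100110
Gen 7 (rule 149): 11100010001
Gen 8 (rule 218): 11110101010
Gen 9 (rule 62): 10001111111
Gen 10 (rule 149): 11100111110
Gen 11 (rule 218): 11111111111
Gen 12 (rule 62): 10000000000
Gen 13 (rule 149): 11111111111
Gen 14 (rule 218): 11111111111
Gen 15 (rule 62): 10000000000
Gen 16 (rule 149): 11111111111
Gen 17 (rule 218): 11111111111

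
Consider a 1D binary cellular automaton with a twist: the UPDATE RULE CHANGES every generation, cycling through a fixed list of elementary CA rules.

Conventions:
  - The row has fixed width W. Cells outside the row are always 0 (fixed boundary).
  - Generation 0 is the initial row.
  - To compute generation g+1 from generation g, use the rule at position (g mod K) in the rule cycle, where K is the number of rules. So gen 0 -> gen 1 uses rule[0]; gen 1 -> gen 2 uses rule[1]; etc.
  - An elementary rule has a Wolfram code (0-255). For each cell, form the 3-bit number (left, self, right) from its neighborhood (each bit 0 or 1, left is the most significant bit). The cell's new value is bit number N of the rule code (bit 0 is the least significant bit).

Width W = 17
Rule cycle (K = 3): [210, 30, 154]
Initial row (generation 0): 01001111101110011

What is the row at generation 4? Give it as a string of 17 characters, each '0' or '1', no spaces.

Gen 0: 01001111101110011
Gen 1 (rule 210): 10110111100111101
Gen 2 (rule 30): 10100100011100001
Gen 3 (rule 154): 00011010111010010
Gen 4 (rule 210): 00101000011001101

Answer: 00101000011001101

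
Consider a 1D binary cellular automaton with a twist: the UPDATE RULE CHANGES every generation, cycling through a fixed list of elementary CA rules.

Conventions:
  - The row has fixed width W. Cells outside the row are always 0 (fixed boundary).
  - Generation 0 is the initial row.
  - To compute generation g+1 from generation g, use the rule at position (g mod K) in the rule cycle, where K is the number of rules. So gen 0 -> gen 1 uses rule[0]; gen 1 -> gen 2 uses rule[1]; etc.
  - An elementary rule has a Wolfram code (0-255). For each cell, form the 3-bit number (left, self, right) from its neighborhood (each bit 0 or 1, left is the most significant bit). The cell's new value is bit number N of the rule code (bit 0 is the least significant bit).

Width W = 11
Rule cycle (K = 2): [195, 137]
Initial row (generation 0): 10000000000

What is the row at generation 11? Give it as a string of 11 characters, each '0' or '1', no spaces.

Answer: 10011111110

Derivation:
Gen 0: 10000000000
Gen 1 (rule 195): 00111111111
Gen 2 (rule 137): 10111111110
Gen 3 (rule 195): 00011111110
Gen 4 (rule 137): 11011111100
Gen 5 (rule 195): 01001111101
Gen 6 (rule 137): 00001111000
Gen 7 (rule 195): 11110111011
Gen 8 (rule 137): 11100110010
Gen 9 (rule 195): 01101010100
Gen 10 (rule 137): 01000000001
Gen 11 (rule 195): 10011111110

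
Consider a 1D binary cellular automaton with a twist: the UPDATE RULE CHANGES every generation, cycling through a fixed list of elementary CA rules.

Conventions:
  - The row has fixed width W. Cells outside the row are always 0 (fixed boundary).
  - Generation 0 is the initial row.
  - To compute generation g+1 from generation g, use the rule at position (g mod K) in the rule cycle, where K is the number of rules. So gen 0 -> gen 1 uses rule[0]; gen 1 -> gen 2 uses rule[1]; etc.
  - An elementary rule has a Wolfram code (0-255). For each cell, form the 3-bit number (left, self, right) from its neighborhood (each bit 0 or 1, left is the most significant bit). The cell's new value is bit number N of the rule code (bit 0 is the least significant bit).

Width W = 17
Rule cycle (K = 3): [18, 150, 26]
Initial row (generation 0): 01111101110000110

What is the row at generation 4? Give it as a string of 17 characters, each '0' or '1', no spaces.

Gen 0: 01111101110000110
Gen 1 (rule 18): 10000000001001001
Gen 2 (rule 150): 11000000011111111
Gen 3 (rule 26): 10100000110000000
Gen 4 (rule 18): 00010001001000000

Answer: 00010001001000000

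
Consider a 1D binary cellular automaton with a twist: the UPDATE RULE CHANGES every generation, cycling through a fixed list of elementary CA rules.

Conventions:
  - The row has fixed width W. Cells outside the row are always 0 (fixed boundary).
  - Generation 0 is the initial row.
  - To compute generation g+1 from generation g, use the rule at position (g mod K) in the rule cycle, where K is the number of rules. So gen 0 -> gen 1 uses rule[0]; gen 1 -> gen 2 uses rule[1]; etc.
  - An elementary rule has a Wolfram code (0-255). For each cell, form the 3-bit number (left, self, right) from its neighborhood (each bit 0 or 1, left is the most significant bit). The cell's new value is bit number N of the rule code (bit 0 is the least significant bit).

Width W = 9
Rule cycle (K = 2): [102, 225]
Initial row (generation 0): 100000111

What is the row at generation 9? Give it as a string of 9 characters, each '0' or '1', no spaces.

Gen 0: 100000111
Gen 1 (rule 102): 100001001
Gen 2 (rule 225): 001100000
Gen 3 (rule 102): 010100000
Gen 4 (rule 225): 001001111
Gen 5 (rule 102): 011010001
Gen 6 (rule 225): 001100100
Gen 7 (rule 102): 010101100
Gen 8 (rule 225): 001010101
Gen 9 (rule 102): 011111111

Answer: 011111111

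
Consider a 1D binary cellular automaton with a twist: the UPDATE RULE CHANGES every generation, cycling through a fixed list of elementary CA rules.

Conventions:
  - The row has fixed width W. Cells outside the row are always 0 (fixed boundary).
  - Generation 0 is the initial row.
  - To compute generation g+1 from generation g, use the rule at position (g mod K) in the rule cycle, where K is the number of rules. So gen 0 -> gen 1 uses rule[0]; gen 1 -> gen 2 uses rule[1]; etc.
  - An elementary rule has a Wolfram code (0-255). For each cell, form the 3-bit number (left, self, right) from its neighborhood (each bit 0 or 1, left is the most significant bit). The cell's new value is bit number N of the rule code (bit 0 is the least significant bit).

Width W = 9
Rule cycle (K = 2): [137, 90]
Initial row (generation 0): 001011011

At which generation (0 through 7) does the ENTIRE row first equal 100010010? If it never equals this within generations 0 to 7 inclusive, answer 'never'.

Answer: 1

Derivation:
Gen 0: 001011011
Gen 1 (rule 137): 100010010
Gen 2 (rule 90): 010101101
Gen 3 (rule 137): 000001000
Gen 4 (rule 90): 000010100
Gen 5 (rule 137): 111000001
Gen 6 (rule 90): 101100010
Gen 7 (rule 137): 001001000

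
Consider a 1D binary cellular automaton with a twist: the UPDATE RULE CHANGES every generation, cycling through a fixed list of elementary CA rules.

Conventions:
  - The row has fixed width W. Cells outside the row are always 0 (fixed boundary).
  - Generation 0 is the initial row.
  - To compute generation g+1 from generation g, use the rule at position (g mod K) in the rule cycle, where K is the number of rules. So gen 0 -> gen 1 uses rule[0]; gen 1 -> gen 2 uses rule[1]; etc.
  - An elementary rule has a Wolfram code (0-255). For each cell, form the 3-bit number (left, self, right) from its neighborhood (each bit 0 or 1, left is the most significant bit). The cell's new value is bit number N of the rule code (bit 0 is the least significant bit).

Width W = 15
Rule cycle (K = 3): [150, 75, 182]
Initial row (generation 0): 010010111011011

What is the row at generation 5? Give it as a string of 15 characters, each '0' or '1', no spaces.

Answer: 111110010111100

Derivation:
Gen 0: 010010111011011
Gen 1 (rule 150): 111110010000000
Gen 2 (rule 75): 100010100111111
Gen 3 (rule 182): 110111111011110
Gen 4 (rule 150): 000011110001101
Gen 5 (rule 75): 111110010111100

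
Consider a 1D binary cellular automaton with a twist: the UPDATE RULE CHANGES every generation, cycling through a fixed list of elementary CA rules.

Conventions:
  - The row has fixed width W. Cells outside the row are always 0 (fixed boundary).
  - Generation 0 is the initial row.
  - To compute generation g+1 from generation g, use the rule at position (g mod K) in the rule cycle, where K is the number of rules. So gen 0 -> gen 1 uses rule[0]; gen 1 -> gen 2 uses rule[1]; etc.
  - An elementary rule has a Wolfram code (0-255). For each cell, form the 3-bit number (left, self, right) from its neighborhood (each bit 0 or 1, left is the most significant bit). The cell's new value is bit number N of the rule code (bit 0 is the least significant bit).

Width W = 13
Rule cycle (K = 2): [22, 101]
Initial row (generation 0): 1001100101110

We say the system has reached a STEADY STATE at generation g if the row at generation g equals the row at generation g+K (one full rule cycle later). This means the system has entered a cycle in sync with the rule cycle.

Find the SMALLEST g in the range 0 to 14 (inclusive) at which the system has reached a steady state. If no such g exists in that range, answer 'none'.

Answer: 11

Derivation:
Gen 0: 1001100101110
Gen 1 (rule 22): 1110011100001
Gen 2 (rule 101): 0010000101101
Gen 3 (rule 22): 0111001100001
Gen 4 (rule 101): 0001000101101
Gen 5 (rule 22): 0011101100001
Gen 6 (rule 101): 1000110101101
Gen 7 (rule 22): 1101000100001
Gen 8 (rule 101): 0111010101101
Gen 9 (rule 22): 1000010100001
Gen 10 (rule 101): 1011011101101
Gen 11 (rule 22): 1000000000001
Gen 12 (rule 101): 1011111111101
Gen 13 (rule 22): 1000000000001
Gen 14 (rule 101): 1011111111101
Gen 15 (rule 22): 1000000000001
Gen 16 (rule 101): 1011111111101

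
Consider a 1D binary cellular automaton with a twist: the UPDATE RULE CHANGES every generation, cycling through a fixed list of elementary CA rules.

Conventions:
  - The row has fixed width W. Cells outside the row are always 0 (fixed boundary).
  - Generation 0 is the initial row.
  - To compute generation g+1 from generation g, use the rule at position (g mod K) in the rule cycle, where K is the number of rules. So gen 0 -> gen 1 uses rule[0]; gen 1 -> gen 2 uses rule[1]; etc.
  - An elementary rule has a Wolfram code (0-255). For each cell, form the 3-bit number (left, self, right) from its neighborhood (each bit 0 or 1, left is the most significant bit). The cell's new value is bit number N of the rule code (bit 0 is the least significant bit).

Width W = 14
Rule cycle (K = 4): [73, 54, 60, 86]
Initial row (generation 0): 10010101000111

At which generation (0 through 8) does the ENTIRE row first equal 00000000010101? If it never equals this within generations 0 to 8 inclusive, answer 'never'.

Gen 0: 10010101000111
Gen 1 (rule 73): 00000000010101
Gen 2 (rule 54): 00000000111111
Gen 3 (rule 60): 00000000100000
Gen 4 (rule 86): 00000001110000
Gen 5 (rule 73): 11111101010111
Gen 6 (rule 54): 00000011111000
Gen 7 (rule 60): 00000010000100
Gen 8 (rule 86): 00000111001110

Answer: 1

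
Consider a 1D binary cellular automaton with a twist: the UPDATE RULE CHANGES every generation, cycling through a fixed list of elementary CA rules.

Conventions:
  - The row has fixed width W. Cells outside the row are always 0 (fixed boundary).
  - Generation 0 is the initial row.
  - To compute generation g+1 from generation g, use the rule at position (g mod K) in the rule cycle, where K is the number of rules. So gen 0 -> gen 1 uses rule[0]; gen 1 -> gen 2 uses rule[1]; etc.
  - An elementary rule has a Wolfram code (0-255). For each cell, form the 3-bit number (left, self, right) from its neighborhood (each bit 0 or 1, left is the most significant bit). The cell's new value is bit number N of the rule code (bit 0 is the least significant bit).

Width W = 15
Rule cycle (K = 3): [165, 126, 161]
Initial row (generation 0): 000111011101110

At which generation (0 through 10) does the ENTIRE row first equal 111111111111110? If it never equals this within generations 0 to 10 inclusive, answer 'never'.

Answer: 2

Derivation:
Gen 0: 000111011101110
Gen 1 (rule 165): 110010101010100
Gen 2 (rule 126): 111111111111110
Gen 3 (rule 161): 011111111111100
Gen 4 (rule 165): 001111111111001
Gen 5 (rule 126): 011000000001111
Gen 6 (rule 161): 000011111100110
Gen 7 (rule 165): 111001111000000
Gen 8 (rule 126): 101111001100000
Gen 9 (rule 161): 010110000001111
Gen 10 (rule 165): 011000111100110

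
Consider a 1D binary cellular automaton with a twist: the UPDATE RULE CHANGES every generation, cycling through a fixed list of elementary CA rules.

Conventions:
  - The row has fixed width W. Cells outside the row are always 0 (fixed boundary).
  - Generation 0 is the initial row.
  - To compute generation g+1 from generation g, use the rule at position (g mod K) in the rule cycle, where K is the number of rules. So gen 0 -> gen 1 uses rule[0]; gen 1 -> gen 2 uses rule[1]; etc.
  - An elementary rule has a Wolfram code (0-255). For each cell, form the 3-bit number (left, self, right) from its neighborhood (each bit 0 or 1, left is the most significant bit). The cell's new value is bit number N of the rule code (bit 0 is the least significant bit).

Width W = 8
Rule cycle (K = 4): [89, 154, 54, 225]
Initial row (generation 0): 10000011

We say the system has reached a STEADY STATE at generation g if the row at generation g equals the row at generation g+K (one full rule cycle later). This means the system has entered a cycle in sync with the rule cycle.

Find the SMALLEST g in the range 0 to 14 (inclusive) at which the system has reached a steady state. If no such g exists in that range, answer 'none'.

Gen 0: 10000011
Gen 1 (rule 89): 01111011
Gen 2 (rule 154): 11110010
Gen 3 (rule 54): 00001111
Gen 4 (rule 225): 11100111
Gen 5 (rule 89): 10110101
Gen 6 (rule 154): 00100000
Gen 7 (rule 54): 01110000
Gen 8 (rule 225): 00110111
Gen 9 (rule 89): 10110101
Gen 10 (rule 154): 00100000
Gen 11 (rule 54): 01110000
Gen 12 (rule 225): 00110111
Gen 13 (rule 89): 10110101
Gen 14 (rule 154): 00100000
Gen 15 (rule 54): 01110000
Gen 16 (rule 225): 00110111
Gen 17 (rule 89): 10110101
Gen 18 (rule 154): 00100000

Answer: 5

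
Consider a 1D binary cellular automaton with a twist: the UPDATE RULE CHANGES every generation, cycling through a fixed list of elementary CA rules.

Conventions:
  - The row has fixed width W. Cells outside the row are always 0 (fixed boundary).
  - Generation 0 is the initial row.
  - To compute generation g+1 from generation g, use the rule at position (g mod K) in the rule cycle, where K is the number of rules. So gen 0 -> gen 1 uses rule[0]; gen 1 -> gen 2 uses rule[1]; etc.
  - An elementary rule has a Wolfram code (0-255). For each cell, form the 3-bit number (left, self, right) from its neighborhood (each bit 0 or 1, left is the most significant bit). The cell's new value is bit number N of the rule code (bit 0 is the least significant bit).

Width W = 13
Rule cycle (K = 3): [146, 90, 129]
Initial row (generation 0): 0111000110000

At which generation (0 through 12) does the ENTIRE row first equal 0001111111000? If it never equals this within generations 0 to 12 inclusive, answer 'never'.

Gen 0: 0111000110000
Gen 1 (rule 146): 1010101001000
Gen 2 (rule 90): 0000000110100
Gen 3 (rule 129): 1111110000001
Gen 4 (rule 146): 0111101000010
Gen 5 (rule 90): 1100100100101
Gen 6 (rule 129): 0000000000000
Gen 7 (rule 146): 0000000000000
Gen 8 (rule 90): 0000000000000
Gen 9 (rule 129): 1111111111111
Gen 10 (rule 146): 0111111111110
Gen 11 (rule 90): 1100000000011
Gen 12 (rule 129): 0001111111000

Answer: 12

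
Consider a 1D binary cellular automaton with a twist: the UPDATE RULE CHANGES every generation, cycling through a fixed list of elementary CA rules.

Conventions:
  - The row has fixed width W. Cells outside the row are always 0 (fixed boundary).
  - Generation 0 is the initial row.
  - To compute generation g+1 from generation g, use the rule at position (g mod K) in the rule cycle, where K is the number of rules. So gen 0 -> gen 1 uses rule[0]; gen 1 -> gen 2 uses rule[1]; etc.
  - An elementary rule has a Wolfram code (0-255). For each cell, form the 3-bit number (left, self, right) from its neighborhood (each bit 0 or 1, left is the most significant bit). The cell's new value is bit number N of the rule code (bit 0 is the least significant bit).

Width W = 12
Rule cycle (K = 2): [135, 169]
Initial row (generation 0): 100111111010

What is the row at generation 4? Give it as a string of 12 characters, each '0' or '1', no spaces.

Gen 0: 100111111010
Gen 1 (rule 135): 101011110010
Gen 2 (rule 169): 010111100000
Gen 3 (rule 135): 110011001111
Gen 4 (rule 169): 100010001110

Answer: 100010001110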